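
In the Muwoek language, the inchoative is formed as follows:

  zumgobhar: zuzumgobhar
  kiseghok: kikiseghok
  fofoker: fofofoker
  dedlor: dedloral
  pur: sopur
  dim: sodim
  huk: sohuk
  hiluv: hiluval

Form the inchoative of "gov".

sogov

pur and dedlor both end in -r yet inflect differently (sopur, dedloral), so the final letter is not what conditions the rule; the number of vowels is.
"gov" has 1 vowel. The stems with 1 vowel (pur → sopur, huk → sohuk, dim → sodim) add the prefix so-.
The other patterns: stems with 2 vowels add -al; stems with 3 vowels repeat the first consonant+vowel as a prefix.
So gov → sogov.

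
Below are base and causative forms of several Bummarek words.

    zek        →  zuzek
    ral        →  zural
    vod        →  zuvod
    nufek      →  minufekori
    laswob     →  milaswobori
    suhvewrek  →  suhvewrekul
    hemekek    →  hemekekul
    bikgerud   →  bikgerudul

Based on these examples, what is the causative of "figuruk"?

figurukul

zek and nufek both end in -k yet inflect differently (zuzek, minufekori), so the final letter is not what conditions the rule; the number of vowels is.
"figuruk" has 3 vowels. The stems with 3 vowels (suhvewrek → suhvewrekul, hemekek → hemekekul, bikgerud → bikgerudul) add -ul.
The other patterns: stems with 1 vowel add the prefix zu-; stems with 2 vowels add mi- … -ori around the stem.
So figuruk → figurukul.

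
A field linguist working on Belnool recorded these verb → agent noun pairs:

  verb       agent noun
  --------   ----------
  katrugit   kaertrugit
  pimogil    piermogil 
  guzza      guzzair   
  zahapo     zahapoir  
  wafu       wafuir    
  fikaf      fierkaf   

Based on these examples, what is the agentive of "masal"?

maersal

"masal" ends in a consonant. The stems ending in a consonant (pimogil → piermogil, katrugit → kaertrugit, fikaf → fierkaf) insert -er- after the first vowel.
So masal → maersal.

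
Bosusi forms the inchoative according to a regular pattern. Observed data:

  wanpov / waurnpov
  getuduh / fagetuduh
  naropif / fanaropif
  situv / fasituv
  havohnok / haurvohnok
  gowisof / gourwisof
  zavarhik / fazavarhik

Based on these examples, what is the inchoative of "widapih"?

gowisof and naropif both end in -f yet inflect differently (gourwisof, fanaropif), so the final letter is not what conditions the rule; the last vowel is.
"widapih" has last vowel 'i'. The stems whose last vowel is 'i' (naropif → fanaropif, zavarhik → fazavarhik) add the prefix fa-.
So widapih → fawidapih.

fawidapih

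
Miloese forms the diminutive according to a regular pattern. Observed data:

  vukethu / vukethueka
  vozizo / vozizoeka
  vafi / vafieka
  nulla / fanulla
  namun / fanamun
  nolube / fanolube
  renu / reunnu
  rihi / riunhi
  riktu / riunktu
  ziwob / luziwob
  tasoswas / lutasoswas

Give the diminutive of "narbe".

fanarbe

vukethu and renu both end in -u yet inflect differently (vukethueka, reunnu), so the final letter is not what conditions the rule; the first letter is.
"narbe" begins with n-. The stems beginning with n- (nulla → fanulla, namun → fanamun, nolube → fanolube) add the prefix fa-.
So narbe → fanarbe.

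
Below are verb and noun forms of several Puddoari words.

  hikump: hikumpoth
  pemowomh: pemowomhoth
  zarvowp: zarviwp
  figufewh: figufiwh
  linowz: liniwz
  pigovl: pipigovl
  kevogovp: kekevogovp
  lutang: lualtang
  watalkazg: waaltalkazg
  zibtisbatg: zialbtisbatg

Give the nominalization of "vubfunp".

hikump and zarvowp both end in -p yet inflect differently (hikumpoth, zarviwp), so the final letter is not what conditions the rule; the second-to-last letter is.
"vubfunp" has second-to-last letter 'n'. The one such stem in the data (lutang → lualtang) inserts -al- after the first vowel (as do watalkazg, zibtisbatg), so the same rule applies.
The other patterns: stems whose second-to-last letter is 'm' add -oth; stems whose second-to-last letter is 'w' change the last vowel to 'i'; stems whose second-to-last letter is 'v' repeat the first consonant+vowel as a prefix.
So vubfunp → vualbfunp.

vualbfunp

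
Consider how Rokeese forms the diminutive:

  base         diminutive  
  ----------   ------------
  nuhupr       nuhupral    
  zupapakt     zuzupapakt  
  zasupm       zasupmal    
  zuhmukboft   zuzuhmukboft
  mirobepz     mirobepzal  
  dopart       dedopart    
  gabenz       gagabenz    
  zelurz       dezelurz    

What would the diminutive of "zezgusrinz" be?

zezezgusrinz

"zezgusrinz" has second-to-last letter 'n'. The one such stem in the data (gabenz → gagabenz) repeats the first consonant+vowel as a prefix (as do zupapakt, zuhmukboft), so the same rule applies.
The other patterns: stems whose second-to-last letter is 'p' add -al; stems whose second-to-last letter is 'r' add the prefix de-.
So zezgusrinz → zezezgusrinz.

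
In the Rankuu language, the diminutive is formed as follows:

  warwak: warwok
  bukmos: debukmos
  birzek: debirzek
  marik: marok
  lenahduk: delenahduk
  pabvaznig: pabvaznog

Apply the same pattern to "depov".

dedepov

warwak and birzek both end in -k yet inflect differently (warwok, debirzek), so the final letter is not what conditions the rule; the last vowel is.
"depov" has last vowel 'o'. The one such stem in the data (bukmos → debukmos) adds the prefix de-, so the same rule applies.
The other pattern: stems whose last vowel is 'a' or 'i' change the last vowel to 'o'.
So depov → dedepov.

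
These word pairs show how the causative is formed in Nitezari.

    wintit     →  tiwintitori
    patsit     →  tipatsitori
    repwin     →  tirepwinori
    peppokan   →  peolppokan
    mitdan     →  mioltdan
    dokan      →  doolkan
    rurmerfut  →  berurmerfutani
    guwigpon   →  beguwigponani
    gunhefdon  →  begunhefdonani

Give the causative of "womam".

repwin and peppokan both end in -n yet inflect differently (tirepwinori, peolppokan), so the final letter is not what conditions the rule; the last vowel is.
"womam" has last vowel 'a'. The stems whose last vowel is 'a' (peppokan → peolppokan, mitdan → mioltdan, dokan → doolkan) insert -ol- after the first vowel.
The other patterns: stems whose last vowel is 'i' add ti- … -ori around the stem; stems whose last vowel is 'o' or 'u' add be- … -ani around the stem.
So womam → woolmam.

woolmam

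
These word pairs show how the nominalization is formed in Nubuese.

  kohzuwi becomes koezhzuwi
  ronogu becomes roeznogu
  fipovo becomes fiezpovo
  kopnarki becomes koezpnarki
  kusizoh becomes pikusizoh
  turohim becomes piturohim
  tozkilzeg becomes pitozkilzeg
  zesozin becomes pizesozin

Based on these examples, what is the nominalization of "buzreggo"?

fipovo and kusizoh both have last vowel 'o' yet inflect differently (fiezpovo, pikusizoh), so the last vowel is not what conditions the rule; whether the stem ends in a vowel or a consonant is.
"buzreggo" ends in a vowel. The stems ending in a vowel (kohzuwi → koezhzuwi, ronogu → roeznogu, fipovo → fiezpovo) insert -ez- after the first vowel.
So buzreggo → buezzreggo.

buezzreggo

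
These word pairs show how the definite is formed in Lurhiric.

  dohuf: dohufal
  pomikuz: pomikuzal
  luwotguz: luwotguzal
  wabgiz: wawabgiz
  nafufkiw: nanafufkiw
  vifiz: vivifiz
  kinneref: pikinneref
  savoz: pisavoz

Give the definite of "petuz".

"petuz" has last vowel 'u'. The stems whose last vowel is 'u' (dohuf → dohufal, pomikuz → pomikuzal, luwotguz → luwotguzal) add -al.
The other patterns: stems whose last vowel is 'i' repeat the first consonant+vowel as a prefix; stems whose last vowel is 'e' or 'o' add the prefix pi-.
So petuz → petuzal.

petuzal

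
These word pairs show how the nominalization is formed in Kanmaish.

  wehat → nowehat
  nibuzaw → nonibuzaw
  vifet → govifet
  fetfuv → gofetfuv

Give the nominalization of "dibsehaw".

wehat and vifet both end in -t yet inflect differently (nowehat, govifet), so the final letter is not what conditions the rule; the last vowel is.
"dibsehaw" has last vowel 'a'. The stems whose last vowel is 'a' (nibuzaw → nonibuzaw, wehat → nowehat) add the prefix no-.
The other pattern: stems whose last vowel is 'e' or 'u' add the prefix go-.
So dibsehaw → nodibsehaw.

nodibsehaw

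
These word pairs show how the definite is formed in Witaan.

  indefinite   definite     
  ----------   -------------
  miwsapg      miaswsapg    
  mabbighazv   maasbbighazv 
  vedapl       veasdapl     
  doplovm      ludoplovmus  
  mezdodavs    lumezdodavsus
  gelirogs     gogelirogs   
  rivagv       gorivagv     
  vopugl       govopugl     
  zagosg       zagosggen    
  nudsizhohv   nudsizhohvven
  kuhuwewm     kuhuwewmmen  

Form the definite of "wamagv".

gowamagv

mezdodavs and gelirogs both end in -s yet inflect differently (lumezdodavsus, gogelirogs), so the final letter is not what conditions the rule; the second-to-last letter is.
"wamagv" has second-to-last letter 'g'. The stems whose second-to-last letter is 'g' (gelirogs → gogelirogs, rivagv → gorivagv, vopugl → govopugl) add the prefix go-.
The other patterns: stems whose second-to-last letter is 'p' or 'z' insert -as- after the first vowel; stems whose second-to-last letter is 'v' add lu- … -us around the stem; stems whose second-to-last letter is 'h', 's' or 'w' double the final consonant and add -en.
So wamagv → gowamagv.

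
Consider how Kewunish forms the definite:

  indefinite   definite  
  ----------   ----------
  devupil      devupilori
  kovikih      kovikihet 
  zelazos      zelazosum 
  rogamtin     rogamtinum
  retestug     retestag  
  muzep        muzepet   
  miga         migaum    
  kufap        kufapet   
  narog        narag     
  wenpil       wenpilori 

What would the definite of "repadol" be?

repadolori

"repadol" ends in -l. The stems ending in -l (devupil → devupilori, wenpil → wenpilori) add -ori.
So repadol → repadolori.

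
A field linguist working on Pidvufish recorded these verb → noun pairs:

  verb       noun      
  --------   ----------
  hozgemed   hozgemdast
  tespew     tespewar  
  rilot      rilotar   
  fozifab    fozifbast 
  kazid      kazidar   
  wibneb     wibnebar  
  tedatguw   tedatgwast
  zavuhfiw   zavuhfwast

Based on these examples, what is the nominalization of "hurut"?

"hurut" has 2 vowels. The stems with 2 vowels (wibneb → wibnebar, rilot → rilotar, kazid → kazidar) add -ar.
So hurut → hurutar.

hurutar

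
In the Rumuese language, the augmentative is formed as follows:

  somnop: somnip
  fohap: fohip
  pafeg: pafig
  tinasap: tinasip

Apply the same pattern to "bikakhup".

Every pair shown (somnop → somnip, fohap → fohip, pafeg → pafig, …) follows the same rule: change the last vowel to 'i'.
So bikakhup → bikakhip.

bikakhip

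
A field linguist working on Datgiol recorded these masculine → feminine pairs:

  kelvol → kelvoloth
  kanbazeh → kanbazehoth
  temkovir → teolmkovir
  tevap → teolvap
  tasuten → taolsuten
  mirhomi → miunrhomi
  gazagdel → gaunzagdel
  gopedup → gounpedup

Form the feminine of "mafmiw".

kelvol and gazagdel both end in -l yet inflect differently (kelvoloth, gaunzagdel), so the final letter is not what conditions the rule; the first letter is.
"mafmiw" begins with m-. The one such stem in the data (mirhomi → miunrhomi) inserts -un- after the first vowel (as do gazagdel, gopedup), so the same rule applies.
The other patterns: stems beginning with k- add -oth; stems beginning with t- insert -ol- after the first vowel.
So mafmiw → maunfmiw.

maunfmiw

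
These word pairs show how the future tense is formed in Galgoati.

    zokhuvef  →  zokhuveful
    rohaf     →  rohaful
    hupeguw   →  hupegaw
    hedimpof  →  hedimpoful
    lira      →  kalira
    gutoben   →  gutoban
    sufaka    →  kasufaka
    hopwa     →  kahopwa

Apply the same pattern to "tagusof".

tagusoful

sufaka and rohaf both have last vowel 'a' yet inflect differently (kasufaka, rohaful), so the last vowel is not what conditions the rule; the final letter is.
"tagusof" ends in -f. The stems ending in -f (hedimpof → hedimpoful, rohaf → rohaful, zokhuvef → zokhuveful) add -ul.
The other patterns: stems ending in -a add the prefix ka-; stems ending in -n or -w change the last vowel to 'a'.
So tagusof → tagusoful.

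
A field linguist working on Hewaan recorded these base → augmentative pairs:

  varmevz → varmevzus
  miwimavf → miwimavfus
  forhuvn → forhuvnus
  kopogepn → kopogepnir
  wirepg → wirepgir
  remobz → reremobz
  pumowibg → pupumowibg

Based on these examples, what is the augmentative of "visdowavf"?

visdowavfus

forhuvn and kopogepn both end in -n yet inflect differently (forhuvnus, kopogepnir), so the final letter is not what conditions the rule; the second-to-last letter is.
"visdowavf" has second-to-last letter 'v'. The stems whose second-to-last letter is 'v' (varmevz → varmevzus, miwimavf → miwimavfus, forhuvn → forhuvnus) add -us.
The other patterns: stems whose second-to-last letter is 'p' add -ir; stems whose second-to-last letter is 'b' repeat the first consonant+vowel as a prefix.
So visdowavf → visdowavfus.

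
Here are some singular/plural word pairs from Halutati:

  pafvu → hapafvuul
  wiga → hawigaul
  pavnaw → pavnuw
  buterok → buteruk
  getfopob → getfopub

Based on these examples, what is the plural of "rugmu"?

harugmuul

"rugmu" ends in a vowel. The stems ending in a vowel (pafvu → hapafvuul, wiga → hawigaul) add ha- … -ul around the stem.
So rugmu → harugmuul.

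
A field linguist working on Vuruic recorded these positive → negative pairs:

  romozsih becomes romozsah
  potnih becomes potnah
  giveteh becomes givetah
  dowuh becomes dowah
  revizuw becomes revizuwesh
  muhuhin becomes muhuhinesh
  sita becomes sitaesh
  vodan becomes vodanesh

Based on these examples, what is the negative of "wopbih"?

dowuh and revizuw both have last vowel 'u' yet inflect differently (dowah, revizuwesh), so the last vowel is not what conditions the rule; the final letter is.
"wopbih" ends in -h. The stems ending in -h (romozsih → romozsah, potnih → potnah, giveteh → givetah) change the last vowel to 'a'.
The other pattern: stems ending in -a, -n or -w add -esh.
So wopbih → wopbah.

wopbah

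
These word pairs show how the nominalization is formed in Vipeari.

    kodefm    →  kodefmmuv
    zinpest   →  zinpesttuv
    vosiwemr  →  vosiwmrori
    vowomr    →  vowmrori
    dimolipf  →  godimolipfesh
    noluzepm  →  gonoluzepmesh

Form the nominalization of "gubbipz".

gogubbipzesh

noluzepm and kodefm both end in -m yet inflect differently (gonoluzepmesh, kodefmmuv), so the final letter is not what conditions the rule; the second-to-last letter is.
"gubbipz" has second-to-last letter 'p'. The stems whose second-to-last letter is 'p' (noluzepm → gonoluzepmesh, dimolipf → godimolipfesh) add go- … -esh around the stem.
So gubbipz → gogubbipzesh.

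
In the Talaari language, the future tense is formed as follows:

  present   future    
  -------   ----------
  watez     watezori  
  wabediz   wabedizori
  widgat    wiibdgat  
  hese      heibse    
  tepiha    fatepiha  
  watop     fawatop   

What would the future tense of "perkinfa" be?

watez and hese both have last vowel 'e' yet inflect differently (watezori, heibse), so the last vowel is not what conditions the rule; the final letter is.
"perkinfa" ends in -a. The one such stem in the data (tepiha → fatepiha) adds the prefix fa-, so the same rule applies.
So perkinfa → faperkinfa.

faperkinfa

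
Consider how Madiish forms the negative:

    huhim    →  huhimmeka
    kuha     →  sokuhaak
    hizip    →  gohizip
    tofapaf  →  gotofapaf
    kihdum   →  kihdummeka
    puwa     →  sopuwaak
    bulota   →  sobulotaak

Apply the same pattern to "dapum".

dapummeka

kuha and tofapaf both have last vowel 'a' yet inflect differently (sokuhaak, gotofapaf), so the last vowel is not what conditions the rule; the final letter is.
"dapum" ends in -m. The stems ending in -m (huhim → huhimmeka, kihdum → kihdummeka) double the final consonant and add -eka.
The other patterns: stems ending in -a add so- … -ak around the stem; stems ending in -f or -p add the prefix go-.
So dapum → dapummeka.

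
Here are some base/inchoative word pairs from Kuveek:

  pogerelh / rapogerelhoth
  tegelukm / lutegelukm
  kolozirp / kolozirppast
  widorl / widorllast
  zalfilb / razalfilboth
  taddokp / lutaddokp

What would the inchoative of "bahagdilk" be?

taddokp and kolozirp both end in -p yet inflect differently (lutaddokp, kolozirppast), so the final letter is not what conditions the rule; the second-to-last letter is.
"bahagdilk" has second-to-last letter 'l'. The stems whose second-to-last letter is 'l' (zalfilb → razalfilboth, pogerelh → rapogerelhoth) add ra- … -oth around the stem.
So bahagdilk → rabahagdilkoth.

rabahagdilkoth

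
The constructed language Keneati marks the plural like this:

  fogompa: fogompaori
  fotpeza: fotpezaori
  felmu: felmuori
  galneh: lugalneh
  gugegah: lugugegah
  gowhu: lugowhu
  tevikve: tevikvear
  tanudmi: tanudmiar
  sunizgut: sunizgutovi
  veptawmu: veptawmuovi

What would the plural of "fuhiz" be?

fuhizori

felmu and gowhu both end in -u yet inflect differently (felmuori, lugowhu), so the final letter is not what conditions the rule; the first letter is.
"fuhiz" begins with f-. The stems beginning with f- (fogompa → fogompaori, fotpeza → fotpezaori, felmu → felmuori) add -ori.
So fuhiz → fuhizori.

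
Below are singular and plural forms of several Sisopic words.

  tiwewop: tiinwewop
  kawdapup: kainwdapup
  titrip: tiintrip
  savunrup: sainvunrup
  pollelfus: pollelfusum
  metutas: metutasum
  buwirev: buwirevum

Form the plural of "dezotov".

dezotovum

"dezotov" ends in -v. The one such stem in the data (buwirev → buwirevum) adds -um, so the same rule applies.
The other pattern: stems ending in -p insert -in- after the first vowel.
So dezotov → dezotovum.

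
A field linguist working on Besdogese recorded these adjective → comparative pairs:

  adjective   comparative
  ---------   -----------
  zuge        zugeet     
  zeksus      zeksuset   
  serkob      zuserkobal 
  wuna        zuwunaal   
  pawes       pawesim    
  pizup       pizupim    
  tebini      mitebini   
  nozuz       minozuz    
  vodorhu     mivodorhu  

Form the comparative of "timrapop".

"timrapop" begins with t-. The one such stem in the data (tebini → mitebini) adds the prefix mi-, so the same rule applies.
So timrapop → mitimrapop.

mitimrapop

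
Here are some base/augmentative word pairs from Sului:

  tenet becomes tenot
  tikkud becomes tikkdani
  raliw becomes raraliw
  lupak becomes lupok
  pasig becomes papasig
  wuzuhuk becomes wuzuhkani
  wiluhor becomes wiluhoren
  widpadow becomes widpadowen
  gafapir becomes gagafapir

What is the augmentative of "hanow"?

hanowen

widpadow and raliw both end in -w yet inflect differently (widpadowen, raraliw), so the final letter is not what conditions the rule; the last vowel is.
"hanow" has last vowel 'o'. The stems whose last vowel is 'o' (wiluhor → wiluhoren, widpadow → widpadowen) add -en.
The other patterns: stems whose last vowel is 'a' or 'e' change the last vowel to 'o'; stems whose last vowel is 'i' repeat the first consonant+vowel as a prefix; stems whose last vowel is 'u' delete the last vowel and add -ani.
So hanow → hanowen.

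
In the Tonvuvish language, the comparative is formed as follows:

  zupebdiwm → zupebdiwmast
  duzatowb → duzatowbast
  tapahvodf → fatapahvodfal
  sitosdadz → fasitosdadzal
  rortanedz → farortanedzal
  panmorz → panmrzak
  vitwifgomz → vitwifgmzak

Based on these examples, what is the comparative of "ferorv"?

ferrvak

sitosdadz and panmorz both end in -z yet inflect differently (fasitosdadzal, panmrzak), so the final letter is not what conditions the rule; the second-to-last letter is.
"ferorv" has second-to-last letter 'r'. The one such stem in the data (panmorz → panmrzak) deletes the last vowel and adds -ak (as does vitwifgomz), so the same rule applies.
So ferorv → ferrvak.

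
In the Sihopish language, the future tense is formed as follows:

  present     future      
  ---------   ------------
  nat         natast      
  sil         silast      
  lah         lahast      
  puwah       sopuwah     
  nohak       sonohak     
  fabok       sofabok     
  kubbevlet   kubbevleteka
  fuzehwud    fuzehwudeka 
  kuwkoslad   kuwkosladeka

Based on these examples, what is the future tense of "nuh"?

lah and puwah both end in -h yet inflect differently (lahast, sopuwah), so the final letter is not what conditions the rule; the number of vowels is.
"nuh" has 1 vowel. The stems with 1 vowel (nat → natast, sil → silast, lah → lahast) add -ast.
The other patterns: stems with 2 vowels add the prefix so-; stems with 3 vowels add -eka.
So nuh → nuhast.

nuhast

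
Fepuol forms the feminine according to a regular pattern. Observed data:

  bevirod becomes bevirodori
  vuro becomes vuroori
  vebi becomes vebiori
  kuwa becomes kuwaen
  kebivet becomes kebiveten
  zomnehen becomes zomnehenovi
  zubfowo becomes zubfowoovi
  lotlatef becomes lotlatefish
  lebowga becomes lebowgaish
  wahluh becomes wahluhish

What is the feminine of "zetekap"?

vuro and zubfowo both end in -o yet inflect differently (vuroori, zubfowoovi), so the final letter is not what conditions the rule; the first letter is.
"zetekap" begins with z-. The stems beginning with z- (zomnehen → zomnehenovi, zubfowo → zubfowoovi) add -ovi.
So zetekap → zetekapovi.

zetekapovi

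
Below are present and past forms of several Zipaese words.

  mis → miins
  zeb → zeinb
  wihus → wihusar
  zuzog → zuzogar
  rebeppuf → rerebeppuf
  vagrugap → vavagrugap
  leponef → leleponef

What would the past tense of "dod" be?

mis and wihus both end in -s yet inflect differently (miins, wihusar), so the final letter is not what conditions the rule; the number of vowels is.
"dod" has 1 vowel. The stems with 1 vowel (mis → miins, zeb → zeinb) insert -in- after the first vowel.
So dod → doind.

doind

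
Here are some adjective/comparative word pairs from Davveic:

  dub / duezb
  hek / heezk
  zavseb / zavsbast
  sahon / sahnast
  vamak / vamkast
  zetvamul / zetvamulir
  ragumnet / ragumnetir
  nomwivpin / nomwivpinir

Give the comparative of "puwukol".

puwukolir

"puwukol" has 3 vowels. The stems with 3 vowels (zetvamul → zetvamulir, ragumnet → ragumnetir, nomwivpin → nomwivpinir) add -ir.
The other patterns: stems with 1 vowel insert -ez- after the first vowel; stems with 2 vowels delete the last vowel and add -ast.
So puwukol → puwukolir.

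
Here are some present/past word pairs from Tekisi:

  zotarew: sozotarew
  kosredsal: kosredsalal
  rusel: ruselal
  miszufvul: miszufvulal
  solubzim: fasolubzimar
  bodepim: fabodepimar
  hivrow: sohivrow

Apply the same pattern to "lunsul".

"lunsul" ends in -l. The stems ending in -l (rusel → ruselal, miszufvul → miszufvulal, kosredsal → kosredsalal) add -al.
The other patterns: stems ending in -m add fa- … -ar around the stem; stems ending in -w add the prefix so-.
So lunsul → lunsulal.

lunsulal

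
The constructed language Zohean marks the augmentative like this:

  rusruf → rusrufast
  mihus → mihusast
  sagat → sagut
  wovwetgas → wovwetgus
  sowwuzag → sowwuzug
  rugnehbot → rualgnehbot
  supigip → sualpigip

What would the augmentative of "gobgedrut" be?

mihus and wovwetgas both end in -s yet inflect differently (mihusast, wovwetgus), so the final letter is not what conditions the rule; the last vowel is.
"gobgedrut" has last vowel 'u'. The stems whose last vowel is 'u' (rusruf → rusrufast, mihus → mihusast) add -ast.
So gobgedrut → gobgedrutast.

gobgedrutast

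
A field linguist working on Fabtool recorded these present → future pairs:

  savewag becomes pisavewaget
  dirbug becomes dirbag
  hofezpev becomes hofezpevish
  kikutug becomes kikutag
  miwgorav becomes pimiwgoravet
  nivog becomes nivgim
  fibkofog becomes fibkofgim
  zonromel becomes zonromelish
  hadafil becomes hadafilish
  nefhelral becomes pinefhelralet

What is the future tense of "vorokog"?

fibkofog and savewag both end in -g yet inflect differently (fibkofgim, pisavewaget), so the final letter is not what conditions the rule; the last vowel is.
"vorokog" has last vowel 'o'. The stems whose last vowel is 'o' (fibkofog → fibkofgim, nivog → nivgim) delete the last vowel and add -im.
The other patterns: stems whose last vowel is 'a' add pi- … -et around the stem; stems whose last vowel is 'u' change the last vowel to 'a'; stems whose last vowel is 'e' or 'i' add -ish.
So vorokog → vorokgim.

vorokgim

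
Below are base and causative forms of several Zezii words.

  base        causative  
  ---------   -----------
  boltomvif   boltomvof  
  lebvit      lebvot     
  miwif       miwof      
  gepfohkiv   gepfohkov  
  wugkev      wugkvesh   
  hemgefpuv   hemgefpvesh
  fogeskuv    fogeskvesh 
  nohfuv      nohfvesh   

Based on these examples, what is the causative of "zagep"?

zagpesh

gepfohkiv and wugkev both end in -v yet inflect differently (gepfohkov, wugkvesh), so the final letter is not what conditions the rule; the last vowel is.
"zagep" has last vowel 'e'. The one such stem in the data (wugkev → wugkvesh) deletes the last vowel and adds -esh (as do hemgefpuv, fogeskuv), so the same rule applies.
The other pattern: stems whose last vowel is 'i' change the last vowel to 'o'.
So zagep → zagpesh.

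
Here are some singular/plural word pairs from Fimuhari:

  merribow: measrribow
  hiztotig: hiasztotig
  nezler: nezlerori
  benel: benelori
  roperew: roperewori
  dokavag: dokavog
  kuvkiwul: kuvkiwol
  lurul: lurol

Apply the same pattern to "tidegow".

tiasdegow

"tidegow" has last vowel 'o'. The one such stem in the data (merribow → measrribow) inserts -as- after the first vowel (as does hiztotig), so the same rule applies.
So tidegow → tiasdegow.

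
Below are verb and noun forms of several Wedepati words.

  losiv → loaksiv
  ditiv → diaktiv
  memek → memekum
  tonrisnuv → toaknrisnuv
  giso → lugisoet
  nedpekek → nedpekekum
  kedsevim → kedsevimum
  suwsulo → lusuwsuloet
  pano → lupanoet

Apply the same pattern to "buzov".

losiv and kedsevim both have last vowel 'i' yet inflect differently (loaksiv, kedsevimum), so the last vowel is not what conditions the rule; the final letter is.
"buzov" ends in -v. The stems ending in -v (losiv → loaksiv, tonrisnuv → toaknrisnuv, ditiv → diaktiv) insert -ak- after the first vowel.
The other patterns: stems ending in -o add lu- … -et around the stem; stems ending in -k or -m add -um.
So buzov → buakzov.

buakzov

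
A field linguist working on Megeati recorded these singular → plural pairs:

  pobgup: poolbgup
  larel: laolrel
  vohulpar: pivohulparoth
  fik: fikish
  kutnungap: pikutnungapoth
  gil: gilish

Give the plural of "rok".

rokish

"rok" has 1 vowel. The stems with 1 vowel (gil → gilish, fik → fikish) add -ish.
So rok → rokish.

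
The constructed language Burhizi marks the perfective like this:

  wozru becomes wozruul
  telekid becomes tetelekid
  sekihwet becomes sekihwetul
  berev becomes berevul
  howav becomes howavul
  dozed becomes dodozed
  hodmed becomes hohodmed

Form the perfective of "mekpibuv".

hodmed and berev both have last vowel 'e' yet inflect differently (hohodmed, berevul), so the last vowel is not what conditions the rule; the final letter is.
"mekpibuv" ends in -v. The stems ending in -v (berev → berevul, howav → howavul) add -ul.
The other pattern: stems ending in -d repeat the first consonant+vowel as a prefix.
So mekpibuv → mekpibuvul.

mekpibuvul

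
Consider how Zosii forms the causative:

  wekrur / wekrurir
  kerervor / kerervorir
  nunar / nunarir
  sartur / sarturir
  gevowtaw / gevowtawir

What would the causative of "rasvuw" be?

rasvuwir

Every pair shown (wekrur → wekrurir, kerervor → kerervorir, nunar → nunarir, …) follows the same rule: add -ir.
So rasvuw → rasvuwir.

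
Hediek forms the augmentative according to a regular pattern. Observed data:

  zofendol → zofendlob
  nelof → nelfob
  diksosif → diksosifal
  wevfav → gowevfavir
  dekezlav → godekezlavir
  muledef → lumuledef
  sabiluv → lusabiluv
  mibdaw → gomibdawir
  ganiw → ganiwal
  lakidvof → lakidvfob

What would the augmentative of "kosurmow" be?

ganiw and mibdaw both end in -w yet inflect differently (ganiwal, gomibdawir), so the final letter is not what conditions the rule; the last vowel is.
"kosurmow" has last vowel 'o'. The stems whose last vowel is 'o' (lakidvof → lakidvfob, zofendol → zofendlob, nelof → nelfob) delete the last vowel and add -ob.
The other patterns: stems whose last vowel is 'i' add -al; stems whose last vowel is 'a' add go- … -ir around the stem; stems whose last vowel is 'e' or 'u' add the prefix lu-.
So kosurmow → kosurmwob.

kosurmwob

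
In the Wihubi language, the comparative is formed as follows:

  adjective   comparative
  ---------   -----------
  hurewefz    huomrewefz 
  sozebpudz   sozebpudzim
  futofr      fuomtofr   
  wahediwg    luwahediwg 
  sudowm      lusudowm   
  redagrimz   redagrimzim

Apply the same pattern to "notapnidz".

hurewefz and redagrimz both end in -z yet inflect differently (huomrewefz, redagrimzim), so the final letter is not what conditions the rule; the second-to-last letter is.
"notapnidz" has second-to-last letter 'd'. The one such stem in the data (sozebpudz → sozebpudzim) adds -im, so the same rule applies.
So notapnidz → notapnidzim.

notapnidzim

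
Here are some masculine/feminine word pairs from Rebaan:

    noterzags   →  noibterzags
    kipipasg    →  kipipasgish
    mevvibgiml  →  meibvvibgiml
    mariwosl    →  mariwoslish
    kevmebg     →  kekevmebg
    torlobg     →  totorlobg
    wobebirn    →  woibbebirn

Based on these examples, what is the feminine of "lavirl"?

laibvirl

torlobg and kipipasg both end in -g yet inflect differently (totorlobg, kipipasgish), so the final letter is not what conditions the rule; the second-to-last letter is.
"lavirl" has second-to-last letter 'r'. The one such stem in the data (wobebirn → woibbebirn) inserts -ib- after the first vowel (as do mevvibgiml, noterzags), so the same rule applies.
So lavirl → laibvirl.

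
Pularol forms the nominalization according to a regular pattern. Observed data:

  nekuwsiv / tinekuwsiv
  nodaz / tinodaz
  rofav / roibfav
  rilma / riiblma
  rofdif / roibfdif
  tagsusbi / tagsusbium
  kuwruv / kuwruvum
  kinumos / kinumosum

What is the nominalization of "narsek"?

tinarsek

nekuwsiv and rofav both end in -v yet inflect differently (tinekuwsiv, roibfav), so the final letter is not what conditions the rule; the first letter is.
"narsek" begins with n-. The stems beginning with n- (nekuwsiv → tinekuwsiv, nodaz → tinodaz) add the prefix ti-.
So narsek → tinarsek.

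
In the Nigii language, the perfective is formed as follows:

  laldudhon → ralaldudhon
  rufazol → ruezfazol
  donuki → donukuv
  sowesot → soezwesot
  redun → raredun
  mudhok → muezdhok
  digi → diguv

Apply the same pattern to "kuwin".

laldudhon and rufazol both have last vowel 'o' yet inflect differently (ralaldudhon, ruezfazol), so the last vowel is not what conditions the rule; the final letter is.
"kuwin" ends in -n. The stems ending in -n (redun → raredun, laldudhon → ralaldudhon) add the prefix ra-.
The other patterns: stems ending in -i drop the final letter and add -uv; stems ending in -k, -l or -t insert -ez- after the first vowel.
So kuwin → rakuwin.

rakuwin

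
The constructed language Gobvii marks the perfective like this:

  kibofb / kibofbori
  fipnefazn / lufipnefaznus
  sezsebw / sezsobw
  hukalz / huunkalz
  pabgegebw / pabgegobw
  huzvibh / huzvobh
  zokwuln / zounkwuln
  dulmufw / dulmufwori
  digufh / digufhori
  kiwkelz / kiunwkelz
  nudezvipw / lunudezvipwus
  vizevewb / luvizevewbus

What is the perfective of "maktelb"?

"maktelb" has second-to-last letter 'l'. The stems whose second-to-last letter is 'l' (hukalz → huunkalz, kiwkelz → kiunwkelz, zokwuln → zounkwuln) insert -un- after the first vowel.
The other patterns: stems whose second-to-last letter is 'b' change the last vowel to 'o'; stems whose second-to-last letter is 'f' add -ori; stems whose second-to-last letter is 'p', 'w' or 'z' add lu- … -us around the stem.
So maktelb → maunktelb.

maunktelb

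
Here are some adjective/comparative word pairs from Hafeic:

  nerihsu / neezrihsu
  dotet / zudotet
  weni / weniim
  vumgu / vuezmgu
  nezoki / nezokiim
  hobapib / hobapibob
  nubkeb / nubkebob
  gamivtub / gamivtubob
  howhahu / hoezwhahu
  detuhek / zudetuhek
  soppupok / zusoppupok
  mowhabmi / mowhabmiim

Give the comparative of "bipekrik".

"bipekrik" ends in -k. The stems ending in -k (soppupok → zusoppupok, detuhek → zudetuhek) add the prefix zu-.
The other patterns: stems ending in -u insert -ez- after the first vowel; stems ending in -i add -im; stems ending in -b add -ob.
So bipekrik → zubipekrik.

zubipekrik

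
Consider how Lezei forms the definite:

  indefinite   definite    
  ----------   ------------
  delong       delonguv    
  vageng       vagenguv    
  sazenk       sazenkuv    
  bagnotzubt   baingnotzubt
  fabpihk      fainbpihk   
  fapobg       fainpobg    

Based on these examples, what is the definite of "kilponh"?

kilponhuv

sazenk and fabpihk both end in -k yet inflect differently (sazenkuv, fainbpihk), so the final letter is not what conditions the rule; the second-to-last letter is.
"kilponh" has second-to-last letter 'n'. The stems whose second-to-last letter is 'n' (delong → delonguv, vageng → vagenguv, sazenk → sazenkuv) add -uv.
The other pattern: stems whose second-to-last letter is 'b' or 'h' insert -in- after the first vowel.
So kilponh → kilponhuv.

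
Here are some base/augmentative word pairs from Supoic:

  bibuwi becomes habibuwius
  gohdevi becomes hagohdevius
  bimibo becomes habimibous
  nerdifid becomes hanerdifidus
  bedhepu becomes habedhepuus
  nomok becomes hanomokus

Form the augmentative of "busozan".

habusozanus

Every pair shown (bibuwi → habibuwius, gohdevi → hagohdevius, bimibo → habimibous, …) follows the same rule: add ha- … -us around the stem.
So busozan → habusozanus.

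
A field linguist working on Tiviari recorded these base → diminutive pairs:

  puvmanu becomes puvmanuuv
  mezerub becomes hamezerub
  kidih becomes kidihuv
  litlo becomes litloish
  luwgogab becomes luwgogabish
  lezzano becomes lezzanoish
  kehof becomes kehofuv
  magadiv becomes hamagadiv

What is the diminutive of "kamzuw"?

kamzuwuv

mezerub and luwgogab both end in -b yet inflect differently (hamezerub, luwgogabish), so the final letter is not what conditions the rule; the first letter is.
"kamzuw" begins with k-. The stems beginning with k- (kidih → kidihuv, kehof → kehofuv) add -uv.
The other patterns: stems beginning with m- add the prefix ha-; stems beginning with l- add -ish.
So kamzuw → kamzuwuv.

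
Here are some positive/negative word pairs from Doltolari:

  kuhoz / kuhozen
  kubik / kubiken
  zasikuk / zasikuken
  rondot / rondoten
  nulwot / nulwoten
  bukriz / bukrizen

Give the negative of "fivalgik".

Every pair shown (kuhoz → kuhozen, kubik → kubiken, zasikuk → zasikuken, …) follows the same rule: add -en.
So fivalgik → fivalgiken.

fivalgiken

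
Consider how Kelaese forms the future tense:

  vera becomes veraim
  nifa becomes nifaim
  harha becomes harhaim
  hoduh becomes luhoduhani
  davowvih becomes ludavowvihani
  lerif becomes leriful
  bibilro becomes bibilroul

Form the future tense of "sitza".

sitzaim

davowvih and lerif both have last vowel 'i' yet inflect differently (ludavowvihani, leriful), so the last vowel is not what conditions the rule; the final letter is.
"sitza" ends in -a. The stems ending in -a (vera → veraim, nifa → nifaim, harha → harhaim) add -im.
The other patterns: stems ending in -h add lu- … -ani around the stem; stems ending in -f or -o add -ul.
So sitza → sitzaim.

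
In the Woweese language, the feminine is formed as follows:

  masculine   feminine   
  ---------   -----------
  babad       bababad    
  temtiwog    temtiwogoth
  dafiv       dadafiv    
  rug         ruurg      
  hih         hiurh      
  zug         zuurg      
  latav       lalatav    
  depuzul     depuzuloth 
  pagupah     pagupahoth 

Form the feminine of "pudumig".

pudumigoth

"pudumig" has 3 vowels. The stems with 3 vowels (temtiwog → temtiwogoth, depuzul → depuzuloth, pagupah → pagupahoth) add -oth.
The other patterns: stems with 1 vowel insert -ur- after the first vowel; stems with 2 vowels repeat the first consonant+vowel as a prefix.
So pudumig → pudumigoth.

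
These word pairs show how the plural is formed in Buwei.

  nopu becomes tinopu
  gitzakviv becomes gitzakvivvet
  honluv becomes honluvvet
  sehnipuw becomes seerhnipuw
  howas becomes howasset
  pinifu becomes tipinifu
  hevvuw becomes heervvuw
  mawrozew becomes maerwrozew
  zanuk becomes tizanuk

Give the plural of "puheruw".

honluv and sehnipuw both have last vowel 'u' yet inflect differently (honluvvet, seerhnipuw), so the last vowel is not what conditions the rule; the final letter is.
"puheruw" ends in -w. The stems ending in -w (sehnipuw → seerhnipuw, hevvuw → heervvuw, mawrozew → maerwrozew) insert -er- after the first vowel.
The other patterns: stems ending in -s or -v double the final consonant and add -et; stems ending in -k or -u add the prefix ti-.
So puheruw → puerheruw.

puerheruw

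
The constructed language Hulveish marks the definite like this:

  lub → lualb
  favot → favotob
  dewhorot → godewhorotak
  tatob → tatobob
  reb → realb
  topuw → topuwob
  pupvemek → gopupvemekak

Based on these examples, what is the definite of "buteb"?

butebob

reb and tatob both end in -b yet inflect differently (realb, tatobob), so the final letter is not what conditions the rule; the number of vowels is.
"buteb" has 2 vowels. The stems with 2 vowels (favot → favotob, topuw → topuwob, tatob → tatobob) add -ob.
The other patterns: stems with 1 vowel insert -al- after the first vowel; stems with 3 vowels add go- … -ak around the stem.
So buteb → butebob.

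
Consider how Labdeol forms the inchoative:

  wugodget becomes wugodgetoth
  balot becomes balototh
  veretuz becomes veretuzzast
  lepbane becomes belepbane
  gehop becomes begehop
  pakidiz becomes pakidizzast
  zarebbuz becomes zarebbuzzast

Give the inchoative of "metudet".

metudetoth

"metudet" ends in -t. The stems ending in -t (wugodget → wugodgetoth, balot → balototh) add -oth.
So metudet → metudetoth.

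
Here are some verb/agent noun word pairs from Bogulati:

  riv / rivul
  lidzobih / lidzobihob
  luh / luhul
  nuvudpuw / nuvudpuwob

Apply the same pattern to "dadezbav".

lidzobih and luh both end in -h yet inflect differently (lidzobihob, luhul), so the final letter is not what conditions the rule; the number of vowels is.
"dadezbav" has 3 vowels. The stems with 3 vowels (lidzobih → lidzobihob, nuvudpuw → nuvudpuwob) add -ob.
So dadezbav → dadezbavob.

dadezbavob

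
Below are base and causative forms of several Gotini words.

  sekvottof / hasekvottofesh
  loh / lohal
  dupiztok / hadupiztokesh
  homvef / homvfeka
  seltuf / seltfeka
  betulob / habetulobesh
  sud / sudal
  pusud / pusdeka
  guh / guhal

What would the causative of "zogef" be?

sud and pusud both end in -d yet inflect differently (sudal, pusdeka), so the final letter is not what conditions the rule; the number of vowels is.
"zogef" has 2 vowels. The stems with 2 vowels (homvef → homvfeka, seltuf → seltfeka, pusud → pusdeka) delete the last vowel and add -eka.
So zogef → zogfeka.

zogfeka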